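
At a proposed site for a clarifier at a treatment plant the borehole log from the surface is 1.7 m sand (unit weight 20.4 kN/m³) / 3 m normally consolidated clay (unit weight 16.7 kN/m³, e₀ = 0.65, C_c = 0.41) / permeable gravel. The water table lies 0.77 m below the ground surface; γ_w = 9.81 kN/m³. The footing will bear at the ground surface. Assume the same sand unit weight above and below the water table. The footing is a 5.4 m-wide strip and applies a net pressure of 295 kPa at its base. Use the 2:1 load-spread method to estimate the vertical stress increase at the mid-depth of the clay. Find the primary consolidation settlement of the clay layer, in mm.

S_c ≈ 589 mm

Mid-depth of clay below the ground surface: z = 1.7 + 3/2 = 3.2 m.
Total vertical stress at mid-clay: σ_v = 20.4×1.7 + 16.7×1.5 = 59.73 kPa.
Pore pressure: u = 9.81×(3.2 − 0.77) = 23.838 kPa.
Initial effective stress: σ'_0 = σ_v − u = 59.73 − 23.838 = 35.892 kPa.
Stress increase at mid-clay by the 2:1 spreading method:
Δσ = qB/(B+z) = 295×5.4/(5.4+3.2) = 185.23 kPa
Final effective stress: σ'_f = σ'_0 + Δσ = 35.892 + 185.23 = 221.12 kPa.
Normally consolidated clay, so the full stress increment lies on the virgin compression line:
S_c = C_c·H/(1+e₀)·log₁₀(σ'_f/σ'_0) = 0.41×3/(1+0.65)×log₁₀(221.12/35.892)
    = 0.74545 × 0.78963 = 0.5886 m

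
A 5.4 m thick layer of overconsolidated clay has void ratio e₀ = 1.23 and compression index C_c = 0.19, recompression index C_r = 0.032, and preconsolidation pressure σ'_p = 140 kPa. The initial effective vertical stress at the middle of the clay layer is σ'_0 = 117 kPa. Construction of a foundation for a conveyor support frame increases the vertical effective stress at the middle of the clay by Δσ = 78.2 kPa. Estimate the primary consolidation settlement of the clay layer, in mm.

Final effective stress: σ'_f = 117 + 78.2 = 195.2 kPa.
σ'_f = 195.2 > σ'_p = 140 kPa, so the stress path crosses the preconsolidation pressure — recompression up to σ'_p, then virgin compression beyond:
S_c = H/(1+e₀)·[C_r·log₁₀(σ'_p/σ'_0) + C_c·log₁₀(σ'_f/σ'_p)]
    = 5.4/2.23 × [0.032×log₁₀(140/117) + 0.19×log₁₀(195.2/140)]
    = 2.4215 × [0.0024941 + 0.027427] = 0.07245 m

S_c ≈ 72.5 mm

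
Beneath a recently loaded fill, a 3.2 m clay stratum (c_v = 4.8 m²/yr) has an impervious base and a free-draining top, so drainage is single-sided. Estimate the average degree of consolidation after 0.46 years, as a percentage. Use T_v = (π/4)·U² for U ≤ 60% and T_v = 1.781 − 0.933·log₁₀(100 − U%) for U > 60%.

Drainage path length: H_d = H = 3.2 m (single drainage).
T_v = c_v·t/H_d² = 4.8×0.46/3.2² = 0.21562.
T_v = 0.21562 corresponds to the U ≤ 60% branch:
U = √(4T_v/π) = 0.524

U ≈ 52.4 %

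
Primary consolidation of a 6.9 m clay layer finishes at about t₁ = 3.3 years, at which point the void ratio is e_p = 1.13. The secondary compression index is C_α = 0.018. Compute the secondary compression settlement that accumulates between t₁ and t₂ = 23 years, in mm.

Secondary compression: S_s = C_α·H/(1+e_p)·log₁₀(t₂/t₁)
S_s = 0.018×6.9/(1+1.13)×log₁₀(23/3.3)
    = 0.05831 × 0.8432 = 0.04917 m

S_s ≈ 49.2 mm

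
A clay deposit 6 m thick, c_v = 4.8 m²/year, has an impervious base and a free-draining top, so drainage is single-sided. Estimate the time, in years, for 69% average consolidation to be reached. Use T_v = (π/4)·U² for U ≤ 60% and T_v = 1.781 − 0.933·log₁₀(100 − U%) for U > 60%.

Drainage path length: H_d = H = 6 m (single drainage).
U > 60%: T_v = 1.781 − 0.933·log₁₀(100 − 69) = 0.38956.
t = T_v·H_d²/c_v = 0.38956×6²/4.8 = 2.922 years.

t ≈ 2.92 years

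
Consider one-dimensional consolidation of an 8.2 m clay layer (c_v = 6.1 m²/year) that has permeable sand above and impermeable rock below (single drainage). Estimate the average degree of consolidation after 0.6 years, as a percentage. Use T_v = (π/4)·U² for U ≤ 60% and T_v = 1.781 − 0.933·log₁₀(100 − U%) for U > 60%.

U ≈ 26.3 %

Drainage path length: H_d = H = 8.2 m (single drainage).
T_v = c_v·t/H_d² = 6.1×0.6/8.2² = 0.054432.
T_v = 0.054432 corresponds to the U ≤ 60% branch:
U = √(4T_v/π) = 0.2633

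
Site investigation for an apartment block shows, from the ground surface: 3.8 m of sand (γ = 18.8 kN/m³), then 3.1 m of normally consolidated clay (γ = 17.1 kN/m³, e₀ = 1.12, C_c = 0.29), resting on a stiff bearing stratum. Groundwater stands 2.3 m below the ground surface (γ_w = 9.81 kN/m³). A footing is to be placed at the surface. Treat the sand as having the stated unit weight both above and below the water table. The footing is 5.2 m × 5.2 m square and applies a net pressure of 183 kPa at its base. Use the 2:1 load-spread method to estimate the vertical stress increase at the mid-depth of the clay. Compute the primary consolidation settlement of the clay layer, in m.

Mid-depth of clay below the ground surface: z = 3.8 + 3.1/2 = 5.35 m.
Total vertical stress at mid-clay: σ_v = 18.8×3.8 + 17.1×1.55 = 97.945 kPa.
Pore pressure: u = 9.81×(5.35 − 2.3) = 29.921 kPa.
Initial effective stress: σ'_0 = σ_v − u = 97.945 − 29.921 = 68.024 kPa.
Stress increase at mid-clay by the 2:1 spreading method:
Δσ = qBL/((B+z)(L+z)) = 183×5.2×5.2/((5.2+5.35)(5.2+5.35)) = 44.458 kPa
Final effective stress: σ'_f = σ'_0 + Δσ = 68.024 + 44.458 = 112.48 kPa.
Normally consolidated clay, so the full stress increment lies on the virgin compression line:
S_c = C_c·H/(1+e₀)·log₁₀(σ'_f/σ'_0) = 0.29×3.1/(1+1.12)×log₁₀(112.48/68.024)
    = 0.42406 × 0.21841 = 0.09262 m

S_c ≈ 0.0926 m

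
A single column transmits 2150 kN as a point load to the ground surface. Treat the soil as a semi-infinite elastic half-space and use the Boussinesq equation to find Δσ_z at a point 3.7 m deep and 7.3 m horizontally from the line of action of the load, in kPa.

Boussinesq vertical stress below a point load on an elastic half-space:
Δσ_z = 3P/(2πz²) · [1 + (r/z)²]^(−5/2)
r/z = 7.3/3.7 = 1.973; [1+(r/z)²]^(−5/2) = 0.018886.
Δσ_z = 3×2150/(2π×3.7²) × 0.018886 = 74.985 × 0.018886 = 1.416 kPa

Δσ_z ≈ 1.42 kPa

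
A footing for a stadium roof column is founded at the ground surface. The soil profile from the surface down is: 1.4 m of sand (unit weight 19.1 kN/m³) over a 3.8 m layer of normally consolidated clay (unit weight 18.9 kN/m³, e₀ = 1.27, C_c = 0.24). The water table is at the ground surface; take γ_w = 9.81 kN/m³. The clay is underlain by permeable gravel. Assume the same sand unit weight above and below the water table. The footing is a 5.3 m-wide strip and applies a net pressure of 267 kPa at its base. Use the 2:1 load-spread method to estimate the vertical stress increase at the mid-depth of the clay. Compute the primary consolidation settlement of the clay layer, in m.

Mid-depth of clay below the ground surface: z = 1.4 + 3.8/2 = 3.3 m.
Total vertical stress at mid-clay: σ_v = 19.1×1.4 + 18.9×1.9 = 62.65 kPa.
Pore pressure: u = 9.81×(3.3 − 0) = 32.373 kPa.
Initial effective stress: σ'_0 = σ_v − u = 62.65 − 32.373 = 30.277 kPa.
Stress increase at mid-clay by the 2:1 spreading method:
Δσ = qB/(B+z) = 267×5.3/(5.3+3.3) = 164.55 kPa
Final effective stress: σ'_f = σ'_0 + Δσ = 30.277 + 164.55 = 194.83 kPa.
Normally consolidated clay, so the full stress increment lies on the virgin compression line:
S_c = C_c·H/(1+e₀)·log₁₀(σ'_f/σ'_0) = 0.24×3.8/(1+1.27)×log₁₀(194.83/30.277)
    = 0.40176 × 0.80854 = 0.3248 m

S_c ≈ 0.325 m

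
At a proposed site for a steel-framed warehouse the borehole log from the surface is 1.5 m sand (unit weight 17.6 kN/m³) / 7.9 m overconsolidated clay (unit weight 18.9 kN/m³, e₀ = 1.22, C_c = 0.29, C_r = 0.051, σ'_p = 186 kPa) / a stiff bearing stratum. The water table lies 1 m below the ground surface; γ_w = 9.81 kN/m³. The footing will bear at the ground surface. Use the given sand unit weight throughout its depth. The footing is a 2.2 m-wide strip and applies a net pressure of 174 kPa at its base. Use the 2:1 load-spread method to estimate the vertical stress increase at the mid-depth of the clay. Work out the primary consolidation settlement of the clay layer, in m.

Mid-depth of clay below the ground surface: z = 1.5 + 7.9/2 = 5.45 m.
Total vertical stress at mid-clay: σ_v = 17.6×1.5 + 18.9×3.95 = 101.06 kPa.
Pore pressure: u = 9.81×(5.45 − 1) = 43.655 kPa.
Initial effective stress: σ'_0 = σ_v − u = 101.06 − 43.655 = 57.405 kPa.
Stress increase at mid-clay by the 2:1 spreading method:
Δσ = qB/(B+z) = 174×2.2/(2.2+5.45) = 50.039 kPa
Final effective stress: σ'_f = 57.405 + 50.039 = 107.44 kPa.
σ'_f = 107.44 ≤ σ'_p = 186 kPa, so the clay remains overconsolidated and only the recompression index applies:
S_c = C_r·H/(1+e₀)·log₁₀(σ'_f/σ'_0) = 0.051×7.9/2.22×log₁₀(107.44/57.405)
    = 0.18149 × 0.27222 = 0.0494 m

S_c ≈ 0.0494 m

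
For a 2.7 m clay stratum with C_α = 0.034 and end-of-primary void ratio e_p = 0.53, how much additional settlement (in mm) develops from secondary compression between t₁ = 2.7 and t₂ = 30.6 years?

Secondary compression: S_s = C_α·H/(1+e_p)·log₁₀(t₂/t₁)
S_s = 0.034×2.7/(1+0.53)×log₁₀(30.6/2.7)
    = 0.06 × 1.054 = 0.06326 m

S_s ≈ 63.3 mm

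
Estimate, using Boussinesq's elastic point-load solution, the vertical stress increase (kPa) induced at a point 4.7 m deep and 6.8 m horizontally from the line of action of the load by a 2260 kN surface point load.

Boussinesq vertical stress below a point load on an elastic half-space:
Δσ_z = 3P/(2πz²) · [1 + (r/z)²]^(−5/2)
r/z = 6.8/4.7 = 1.4468; [1+(r/z)²]^(−5/2) = 0.059424.
Δσ_z = 3×2260/(2π×4.7²) × 0.059424 = 48.849 × 0.059424 = 2.903 kPa

Δσ_z ≈ 2.9 kPa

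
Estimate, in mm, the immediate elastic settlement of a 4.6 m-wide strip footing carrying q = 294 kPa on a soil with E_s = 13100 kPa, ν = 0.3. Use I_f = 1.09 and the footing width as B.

Immediate (elastic) settlement: S_e = q·B·(1−ν²)/E_s · I_f.
S_e = 294 × 4.6 × (1 − 0.3²) / 13100 × 1.09
    = 294 × 4.6 × 0.91 / 13100 × 1.09
    = 0.1024 m = 102.4 mm

S_e ≈ 102 mm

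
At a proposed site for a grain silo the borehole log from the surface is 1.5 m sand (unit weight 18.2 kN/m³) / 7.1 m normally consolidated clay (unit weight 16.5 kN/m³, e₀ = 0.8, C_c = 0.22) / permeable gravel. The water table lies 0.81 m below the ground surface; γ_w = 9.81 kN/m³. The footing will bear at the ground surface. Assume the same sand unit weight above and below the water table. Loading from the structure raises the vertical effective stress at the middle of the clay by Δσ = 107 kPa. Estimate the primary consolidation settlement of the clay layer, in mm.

Mid-depth of clay below the ground surface: z = 1.5 + 7.1/2 = 5.05 m.
Total vertical stress at mid-clay: σ_v = 18.2×1.5 + 16.5×3.55 = 85.875 kPa.
Pore pressure: u = 9.81×(5.05 − 0.81) = 41.594 kPa.
Initial effective stress: σ'_0 = σ_v − u = 85.875 − 41.594 = 44.281 kPa.
Final effective stress: σ'_f = σ'_0 + Δσ = 44.281 + 107 = 151.28 kPa.
Normally consolidated clay, so the full stress increment lies on the virgin compression line:
S_c = C_c·H/(1+e₀)·log₁₀(σ'_f/σ'_0) = 0.22×7.1/(1+0.8)×log₁₀(151.28/44.281)
    = 0.86778 × 0.53356 = 0.463 m

S_c ≈ 463 mm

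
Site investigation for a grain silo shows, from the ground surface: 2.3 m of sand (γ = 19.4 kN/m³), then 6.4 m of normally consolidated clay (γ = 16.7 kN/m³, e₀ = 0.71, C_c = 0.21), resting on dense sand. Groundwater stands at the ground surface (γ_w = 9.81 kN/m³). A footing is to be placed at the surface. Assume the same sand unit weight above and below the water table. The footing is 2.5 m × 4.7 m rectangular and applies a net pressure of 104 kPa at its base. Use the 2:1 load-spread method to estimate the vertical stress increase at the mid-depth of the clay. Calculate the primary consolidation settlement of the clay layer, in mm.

S_c ≈ 99.8 mm

Mid-depth of clay below the ground surface: z = 2.3 + 6.4/2 = 5.5 m.
Total vertical stress at mid-clay: σ_v = 19.4×2.3 + 16.7×3.2 = 98.06 kPa.
Pore pressure: u = 9.81×(5.5 − 0) = 53.955 kPa.
Initial effective stress: σ'_0 = σ_v − u = 98.06 − 53.955 = 44.105 kPa.
Stress increase at mid-clay by the 2:1 spreading method:
Δσ = qBL/((B+z)(L+z)) = 104×2.5×4.7/((2.5+5.5)(4.7+5.5)) = 14.975 kPa
Final effective stress: σ'_f = σ'_0 + Δσ = 44.105 + 14.975 = 59.08 kPa.
Normally consolidated clay, so the full stress increment lies on the virgin compression line:
S_c = C_c·H/(1+e₀)·log₁₀(σ'_f/σ'_0) = 0.21×6.4/(1+0.71)×log₁₀(59.08/44.105)
    = 0.78596 × 0.12695 = 0.09978 m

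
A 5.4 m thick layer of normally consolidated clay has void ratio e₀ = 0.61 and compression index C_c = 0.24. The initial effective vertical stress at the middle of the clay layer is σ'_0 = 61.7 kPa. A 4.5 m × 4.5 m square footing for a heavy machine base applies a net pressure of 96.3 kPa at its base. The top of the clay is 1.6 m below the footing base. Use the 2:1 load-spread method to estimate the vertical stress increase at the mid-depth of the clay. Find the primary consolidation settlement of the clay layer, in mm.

Mid-depth of clay below the footing base: z = 1.6 + 5.4/2 = 4.3 m.
Stress increase at mid-clay by the 2:1 spreading method:
Δσ = qBL/((B+z)(L+z)) = 96.3×4.5×4.5/((4.5+4.3)(4.5+4.3)) = 25.182 kPa
Final effective stress: σ'_f = σ'_0 + Δσ = 61.7 + 25.182 = 86.882 kPa.
Normally consolidated clay, so the full stress increment lies on the virgin compression line:
S_c = C_c·H/(1+e₀)·log₁₀(σ'_f/σ'_0) = 0.24×5.4/(1+0.61)×log₁₀(86.882/61.7)
    = 0.80497 × 0.14864 = 0.1197 m

S_c ≈ 120 mm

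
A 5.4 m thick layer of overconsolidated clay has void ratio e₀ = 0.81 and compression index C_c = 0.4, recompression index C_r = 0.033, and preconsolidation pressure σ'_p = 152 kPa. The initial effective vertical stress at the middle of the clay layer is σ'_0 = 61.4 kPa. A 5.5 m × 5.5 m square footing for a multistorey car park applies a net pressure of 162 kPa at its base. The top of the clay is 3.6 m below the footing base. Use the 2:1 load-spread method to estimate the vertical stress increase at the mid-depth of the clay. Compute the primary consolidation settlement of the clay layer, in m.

Mid-depth of clay below the footing base: z = 3.6 + 5.4/2 = 6.3 m.
Stress increase at mid-clay by the 2:1 spreading method:
Δσ = qBL/((B+z)(L+z)) = 162×5.5×5.5/((5.5+6.3)(5.5+6.3)) = 35.195 kPa
Final effective stress: σ'_f = 61.4 + 35.195 = 96.595 kPa.
σ'_f = 96.595 ≤ σ'_p = 152 kPa, so the clay remains overconsolidated and only the recompression index applies:
S_c = C_r·H/(1+e₀)·log₁₀(σ'_f/σ'_0) = 0.033×5.4/1.81×log₁₀(96.595/61.4)
    = 0.098452 × 0.19679 = 0.01937 m

S_c ≈ 0.0194 m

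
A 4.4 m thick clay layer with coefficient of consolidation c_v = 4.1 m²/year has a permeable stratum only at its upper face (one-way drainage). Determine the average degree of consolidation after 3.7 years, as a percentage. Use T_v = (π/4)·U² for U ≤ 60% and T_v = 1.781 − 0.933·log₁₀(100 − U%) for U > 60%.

Drainage path length: H_d = H = 4.4 m (single drainage).
T_v = c_v·t/H_d² = 4.1×3.7/4.4² = 0.78357.
T_v = 0.78357 corresponds to the U > 60% branch:
U = 1 − 10^((1.781 − T_v)/0.933)/100 = 0.8828

U ≈ 88.3 %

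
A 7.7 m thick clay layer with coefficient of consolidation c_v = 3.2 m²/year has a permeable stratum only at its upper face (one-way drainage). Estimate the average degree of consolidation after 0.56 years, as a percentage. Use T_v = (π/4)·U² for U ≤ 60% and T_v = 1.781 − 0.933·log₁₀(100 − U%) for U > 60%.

Drainage path length: H_d = H = 7.7 m (single drainage).
T_v = c_v·t/H_d² = 3.2×0.56/7.7² = 0.030224.
T_v = 0.030224 corresponds to the U ≤ 60% branch:
U = √(4T_v/π) = 0.1962

U ≈ 19.6 %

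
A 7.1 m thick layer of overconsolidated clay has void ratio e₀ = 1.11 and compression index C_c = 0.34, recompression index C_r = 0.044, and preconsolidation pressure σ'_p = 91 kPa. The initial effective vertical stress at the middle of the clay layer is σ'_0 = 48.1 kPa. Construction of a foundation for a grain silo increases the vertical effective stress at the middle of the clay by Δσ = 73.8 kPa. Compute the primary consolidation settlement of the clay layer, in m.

Final effective stress: σ'_f = 48.1 + 73.8 = 121.9 kPa.
σ'_f = 121.9 > σ'_p = 91 kPa, so the stress path crosses the preconsolidation pressure — recompression up to σ'_p, then virgin compression beyond:
S_c = H/(1+e₀)·[C_r·log₁₀(σ'_p/σ'_0) + C_c·log₁₀(σ'_f/σ'_p)]
    = 7.1/2.11 × [0.044×log₁₀(91/48.1) + 0.34×log₁₀(121.9/91)]
    = 3.3649 × [0.012183 + 0.043167] = 0.1862 m

S_c ≈ 0.186 m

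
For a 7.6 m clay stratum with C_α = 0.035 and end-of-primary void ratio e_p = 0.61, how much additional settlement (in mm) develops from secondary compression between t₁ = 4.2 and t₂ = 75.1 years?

S_s ≈ 207 mm

Secondary compression: S_s = C_α·H/(1+e_p)·log₁₀(t₂/t₁)
S_s = 0.035×7.6/(1+0.61)×log₁₀(75.1/4.2)
    = 0.1652 × 1.252 = 0.2069 m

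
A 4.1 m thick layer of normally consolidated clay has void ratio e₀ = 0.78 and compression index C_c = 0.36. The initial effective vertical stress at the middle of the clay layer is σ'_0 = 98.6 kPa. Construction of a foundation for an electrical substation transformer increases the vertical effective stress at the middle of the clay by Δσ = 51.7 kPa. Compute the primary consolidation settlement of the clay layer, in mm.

Final effective stress: σ'_f = σ'_0 + Δσ = 98.6 + 51.7 = 150.3 kPa.
Normally consolidated clay, so the full stress increment lies on the virgin compression line:
S_c = C_c·H/(1+e₀)·log₁₀(σ'_f/σ'_0) = 0.36×4.1/(1+0.78)×log₁₀(150.3/98.6)
    = 0.82921 × 0.18308 = 0.1518 m

S_c ≈ 152 mm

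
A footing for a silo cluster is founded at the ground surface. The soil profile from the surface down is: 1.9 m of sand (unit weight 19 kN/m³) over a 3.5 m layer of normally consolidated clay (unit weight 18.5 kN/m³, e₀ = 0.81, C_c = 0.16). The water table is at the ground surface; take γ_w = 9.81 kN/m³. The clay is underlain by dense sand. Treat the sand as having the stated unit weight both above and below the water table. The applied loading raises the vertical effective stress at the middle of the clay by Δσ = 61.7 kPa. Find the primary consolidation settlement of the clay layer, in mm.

S_c ≈ 143 mm

Mid-depth of clay below the ground surface: z = 1.9 + 3.5/2 = 3.65 m.
Total vertical stress at mid-clay: σ_v = 19×1.9 + 18.5×1.75 = 68.475 kPa.
Pore pressure: u = 9.81×(3.65 − 0) = 35.806 kPa.
Initial effective stress: σ'_0 = σ_v − u = 68.475 − 35.806 = 32.669 kPa.
Final effective stress: σ'_f = σ'_0 + Δσ = 32.669 + 61.7 = 94.369 kPa.
Normally consolidated clay, so the full stress increment lies on the virgin compression line:
S_c = C_c·H/(1+e₀)·log₁₀(σ'_f/σ'_0) = 0.16×3.5/(1+0.81)×log₁₀(94.369/32.669)
    = 0.30939 × 0.46069 = 0.1425 m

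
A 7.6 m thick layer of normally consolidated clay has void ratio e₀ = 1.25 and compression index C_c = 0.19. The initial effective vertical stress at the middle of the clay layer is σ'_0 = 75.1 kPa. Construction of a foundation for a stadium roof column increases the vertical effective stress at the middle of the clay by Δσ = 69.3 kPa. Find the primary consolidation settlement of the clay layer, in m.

Final effective stress: σ'_f = σ'_0 + Δσ = 75.1 + 69.3 = 144.4 kPa.
Normally consolidated clay, so the full stress increment lies on the virgin compression line:
S_c = C_c·H/(1+e₀)·log₁₀(σ'_f/σ'_0) = 0.19×7.6/(1+1.25)×log₁₀(144.4/75.1)
    = 0.64178 × 0.28393 = 0.1822 m

S_c ≈ 0.182 m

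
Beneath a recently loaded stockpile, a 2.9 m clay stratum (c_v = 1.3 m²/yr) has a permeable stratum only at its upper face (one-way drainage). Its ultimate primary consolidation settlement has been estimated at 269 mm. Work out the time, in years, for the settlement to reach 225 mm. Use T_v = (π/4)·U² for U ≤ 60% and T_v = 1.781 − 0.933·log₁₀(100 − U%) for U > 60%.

t ≈ 4.2 years

Drainage path length: H_d = H = 2.9 m (single drainage).
U = S(t)/S_ult = 225/269 = 0.8364.
U > 60%: T_v = 1.781 − 0.933·log₁₀(100 − 83.643) = 0.64862.
t = T_v·H_d²/c_v = 0.64862×2.9²/1.3 = 4.196 years.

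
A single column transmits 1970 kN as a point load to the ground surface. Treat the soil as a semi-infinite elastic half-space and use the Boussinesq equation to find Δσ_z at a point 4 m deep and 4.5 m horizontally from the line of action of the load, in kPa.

Boussinesq vertical stress below a point load on an elastic half-space:
Δσ_z = 3P/(2πz²) · [1 + (r/z)²]^(−5/2)
r/z = 4.5/4 = 1.125; [1+(r/z)²]^(−5/2) = 0.12943.
Δσ_z = 3×1970/(2π×4²) × 0.12943 = 58.788 × 0.12943 = 7.609 kPa

Δσ_z ≈ 7.61 kPa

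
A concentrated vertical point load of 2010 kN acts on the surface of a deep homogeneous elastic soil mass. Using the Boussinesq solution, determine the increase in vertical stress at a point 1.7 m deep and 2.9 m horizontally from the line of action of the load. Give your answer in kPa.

Δσ_z ≈ 11 kPa

Boussinesq vertical stress below a point load on an elastic half-space:
Δσ_z = 3P/(2πz²) · [1 + (r/z)²]^(−5/2)
r/z = 2.9/1.7 = 1.7059; [1+(r/z)²]^(−5/2) = 0.033079.
Δσ_z = 3×2010/(2π×1.7²) × 0.033079 = 332.08 × 0.033079 = 10.98 kPa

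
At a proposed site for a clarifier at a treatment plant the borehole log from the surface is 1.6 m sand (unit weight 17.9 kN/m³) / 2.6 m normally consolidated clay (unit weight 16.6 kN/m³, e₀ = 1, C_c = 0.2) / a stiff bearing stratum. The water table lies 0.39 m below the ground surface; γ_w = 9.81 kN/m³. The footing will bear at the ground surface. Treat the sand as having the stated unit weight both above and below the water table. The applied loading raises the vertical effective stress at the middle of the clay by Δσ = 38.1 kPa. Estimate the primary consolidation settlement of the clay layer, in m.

S_c ≈ 0.103 m

Mid-depth of clay below the ground surface: z = 1.6 + 2.6/2 = 2.9 m.
Total vertical stress at mid-clay: σ_v = 17.9×1.6 + 16.6×1.3 = 50.22 kPa.
Pore pressure: u = 9.81×(2.9 − 0.39) = 24.623 kPa.
Initial effective stress: σ'_0 = σ_v − u = 50.22 − 24.623 = 25.597 kPa.
Final effective stress: σ'_f = σ'_0 + Δσ = 25.597 + 38.1 = 63.697 kPa.
Normally consolidated clay, so the full stress increment lies on the virgin compression line:
S_c = C_c·H/(1+e₀)·log₁₀(σ'_f/σ'_0) = 0.2×2.6/(1+1)×log₁₀(63.697/25.597)
    = 0.26 × 0.39593 = 0.1029 m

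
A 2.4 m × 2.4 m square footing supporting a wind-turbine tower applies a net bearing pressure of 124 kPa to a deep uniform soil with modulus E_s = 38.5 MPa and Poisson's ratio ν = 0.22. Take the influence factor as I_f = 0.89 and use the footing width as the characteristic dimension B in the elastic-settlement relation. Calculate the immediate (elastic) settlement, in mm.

Immediate (elastic) settlement: S_e = q·B·(1−ν²)/E_s · I_f.
E_s = 38.5 MPa = 38500 kPa.
S_e = 124 × 2.4 × (1 − 0.22²) / 38500 × 0.89
    = 124 × 2.4 × 0.9516 / 38500 × 0.89
    = 0.006547 m = 6.547 mm

S_e ≈ 6.55 mm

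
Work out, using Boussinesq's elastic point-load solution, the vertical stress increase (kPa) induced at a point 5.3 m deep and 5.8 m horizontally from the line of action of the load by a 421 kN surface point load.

Δσ_z ≈ 1 kPa

Boussinesq vertical stress below a point load on an elastic half-space:
Δσ_z = 3P/(2πz²) · [1 + (r/z)²]^(−5/2)
r/z = 5.8/5.3 = 1.0943; [1+(r/z)²]^(−5/2) = 0.13968.
Δσ_z = 3×421/(2π×5.3²) × 0.13968 = 7.156 × 0.13968 = 0.9996 kPa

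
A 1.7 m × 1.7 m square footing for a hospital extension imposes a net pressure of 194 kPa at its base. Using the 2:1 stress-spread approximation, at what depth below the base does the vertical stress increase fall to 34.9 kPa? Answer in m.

z ≈ 2.31 m

2:1 spreading — at depth z the loaded area has grown by z in each plan dimension:
qB²/(B+z)² = Δσ_z ⇒ z = B(√(q/Δσ_z) − 1) = 1.7×(√(194/34.9) − 1) = 2.308 m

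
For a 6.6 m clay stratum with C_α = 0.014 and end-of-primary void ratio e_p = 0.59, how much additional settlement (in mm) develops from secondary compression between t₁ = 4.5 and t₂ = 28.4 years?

Secondary compression: S_s = C_α·H/(1+e_p)·log₁₀(t₂/t₁)
S_s = 0.014×6.6/(1+0.59)×log₁₀(28.4/4.5)
    = 0.05811 × 0.8001 = 0.0465 m

S_s ≈ 46.5 mm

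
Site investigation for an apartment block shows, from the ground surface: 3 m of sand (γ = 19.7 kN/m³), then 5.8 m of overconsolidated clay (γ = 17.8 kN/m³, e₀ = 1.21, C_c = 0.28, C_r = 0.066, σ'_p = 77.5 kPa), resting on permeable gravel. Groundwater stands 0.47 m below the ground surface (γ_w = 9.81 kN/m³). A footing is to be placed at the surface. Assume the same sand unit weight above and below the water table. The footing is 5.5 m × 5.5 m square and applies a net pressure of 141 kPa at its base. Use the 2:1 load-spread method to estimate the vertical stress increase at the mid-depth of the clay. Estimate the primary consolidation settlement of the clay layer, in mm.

S_c ≈ 71.2 mm

Mid-depth of clay below the ground surface: z = 3 + 5.8/2 = 5.9 m.
Total vertical stress at mid-clay: σ_v = 19.7×3 + 17.8×2.9 = 110.72 kPa.
Pore pressure: u = 9.81×(5.9 − 0.47) = 53.268 kPa.
Initial effective stress: σ'_0 = σ_v − u = 110.72 − 53.268 = 57.452 kPa.
Stress increase at mid-clay by the 2:1 spreading method:
Δσ = qBL/((B+z)(L+z)) = 141×5.5×5.5/((5.5+5.9)(5.5+5.9)) = 32.82 kPa
Final effective stress: σ'_f = 57.452 + 32.82 = 90.272 kPa.
σ'_f = 90.272 > σ'_p = 77.5 kPa, so the stress path crosses the preconsolidation pressure — recompression up to σ'_p, then virgin compression beyond:
S_c = H/(1+e₀)·[C_r·log₁₀(σ'_p/σ'_0) + C_c·log₁₀(σ'_f/σ'_p)]
    = 5.8/2.21 × [0.066×log₁₀(77.5/57.452) + 0.28×log₁₀(90.272/77.5)]
    = 2.6244 × [0.0085798 + 0.01855] = 0.0712 m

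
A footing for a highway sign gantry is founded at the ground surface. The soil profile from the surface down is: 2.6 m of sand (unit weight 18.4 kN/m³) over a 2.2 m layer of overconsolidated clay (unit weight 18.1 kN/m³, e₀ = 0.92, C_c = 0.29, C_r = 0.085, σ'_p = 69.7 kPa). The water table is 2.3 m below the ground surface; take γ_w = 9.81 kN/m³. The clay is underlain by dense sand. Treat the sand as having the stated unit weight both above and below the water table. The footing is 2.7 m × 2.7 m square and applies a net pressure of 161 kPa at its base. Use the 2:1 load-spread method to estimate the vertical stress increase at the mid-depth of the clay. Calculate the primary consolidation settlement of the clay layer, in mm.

Mid-depth of clay below the ground surface: z = 2.6 + 2.2/2 = 3.7 m.
Total vertical stress at mid-clay: σ_v = 18.4×2.6 + 18.1×1.1 = 67.75 kPa.
Pore pressure: u = 9.81×(3.7 − 2.3) = 13.734 kPa.
Initial effective stress: σ'_0 = σ_v − u = 67.75 − 13.734 = 54.016 kPa.
Stress increase at mid-clay by the 2:1 spreading method:
Δσ = qBL/((B+z)(L+z)) = 161×2.7×2.7/((2.7+3.7)(2.7+3.7)) = 28.655 kPa
Final effective stress: σ'_f = 54.016 + 28.655 = 82.671 kPa.
σ'_f = 82.671 > σ'_p = 69.7 kPa, so the stress path crosses the preconsolidation pressure — recompression up to σ'_p, then virgin compression beyond:
S_c = H/(1+e₀)·[C_r·log₁₀(σ'_p/σ'_0) + C_c·log₁₀(σ'_f/σ'_p)]
    = 2.2/1.92 × [0.085×log₁₀(69.7/54.016) + 0.29×log₁₀(82.671/69.7)]
    = 1.1458 × [0.0094104 + 0.021495] = 0.03541 m

S_c ≈ 35.4 mm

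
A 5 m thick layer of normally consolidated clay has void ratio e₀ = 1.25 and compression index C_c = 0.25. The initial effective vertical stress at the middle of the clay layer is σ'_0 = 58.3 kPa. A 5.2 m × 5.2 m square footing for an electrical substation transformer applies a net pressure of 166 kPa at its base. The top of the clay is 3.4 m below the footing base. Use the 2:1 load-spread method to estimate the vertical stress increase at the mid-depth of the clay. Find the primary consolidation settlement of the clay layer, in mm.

Mid-depth of clay below the footing base: z = 3.4 + 5/2 = 5.9 m.
Stress increase at mid-clay by the 2:1 spreading method:
Δσ = qBL/((B+z)(L+z)) = 166×5.2×5.2/((5.2+5.9)(5.2+5.9)) = 36.431 kPa
Final effective stress: σ'_f = σ'_0 + Δσ = 58.3 + 36.431 = 94.731 kPa.
Normally consolidated clay, so the full stress increment lies on the virgin compression line:
S_c = C_c·H/(1+e₀)·log₁₀(σ'_f/σ'_0) = 0.25×5/(1+1.25)×log₁₀(94.731/58.3)
    = 0.55556 × 0.21082 = 0.1171 m

S_c ≈ 117 mm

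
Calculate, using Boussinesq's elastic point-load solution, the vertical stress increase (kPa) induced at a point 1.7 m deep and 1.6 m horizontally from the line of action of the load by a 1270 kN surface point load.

Boussinesq vertical stress below a point load on an elastic half-space:
Δσ_z = 3P/(2πz²) · [1 + (r/z)²]^(−5/2)
r/z = 1.6/1.7 = 0.94118; [1+(r/z)²]^(−5/2) = 0.20476.
Δσ_z = 3×1270/(2π×1.7²) × 0.20476 = 209.82 × 0.20476 = 42.96 kPa

Δσ_z ≈ 43 kPa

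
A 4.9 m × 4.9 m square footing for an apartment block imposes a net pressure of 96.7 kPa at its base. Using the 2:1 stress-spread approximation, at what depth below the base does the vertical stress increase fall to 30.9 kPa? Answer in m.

z ≈ 3.77 m

2:1 spreading — at depth z the loaded area has grown by z in each plan dimension:
qB²/(B+z)² = Δσ_z ⇒ z = B(√(q/Δσ_z) − 1) = 4.9×(√(96.7/30.9) − 1) = 3.768 m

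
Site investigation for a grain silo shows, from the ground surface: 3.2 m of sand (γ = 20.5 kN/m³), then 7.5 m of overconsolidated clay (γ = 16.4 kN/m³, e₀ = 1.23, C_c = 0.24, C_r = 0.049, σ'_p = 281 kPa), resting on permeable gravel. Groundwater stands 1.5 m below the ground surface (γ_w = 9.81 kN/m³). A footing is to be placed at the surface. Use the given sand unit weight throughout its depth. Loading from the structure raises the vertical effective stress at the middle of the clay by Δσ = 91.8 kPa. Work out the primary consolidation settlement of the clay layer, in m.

Mid-depth of clay below the ground surface: z = 3.2 + 7.5/2 = 6.95 m.
Total vertical stress at mid-clay: σ_v = 20.5×3.2 + 16.4×3.75 = 127.1 kPa.
Pore pressure: u = 9.81×(6.95 − 1.5) = 53.465 kPa.
Initial effective stress: σ'_0 = σ_v − u = 127.1 − 53.465 = 73.635 kPa.
Final effective stress: σ'_f = 73.635 + 91.8 = 165.44 kPa.
σ'_f = 165.44 ≤ σ'_p = 281 kPa, so the clay remains overconsolidated and only the recompression index applies:
S_c = C_r·H/(1+e₀)·log₁₀(σ'_f/σ'_0) = 0.049×7.5/2.23×log₁₀(165.44/73.635)
    = 0.1648 × 0.35156 = 0.05794 m

S_c ≈ 0.0579 m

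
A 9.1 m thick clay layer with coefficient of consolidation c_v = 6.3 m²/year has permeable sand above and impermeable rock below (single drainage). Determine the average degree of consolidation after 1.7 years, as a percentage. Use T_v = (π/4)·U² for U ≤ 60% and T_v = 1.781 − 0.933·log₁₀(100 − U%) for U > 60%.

Drainage path length: H_d = H = 9.1 m (single drainage).
T_v = c_v·t/H_d² = 6.3×1.7/9.1² = 0.12933.
T_v = 0.12933 corresponds to the U ≤ 60% branch:
U = √(4T_v/π) = 0.4058

U ≈ 40.6 %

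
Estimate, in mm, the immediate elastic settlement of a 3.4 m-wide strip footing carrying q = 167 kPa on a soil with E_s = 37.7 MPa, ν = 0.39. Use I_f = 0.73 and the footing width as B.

S_e ≈ 9.32 mm

Immediate (elastic) settlement: S_e = q·B·(1−ν²)/E_s · I_f.
E_s = 37.7 MPa = 37700 kPa.
S_e = 167 × 3.4 × (1 − 0.39²) / 37700 × 0.73
    = 167 × 3.4 × 0.8479 / 37700 × 0.73
    = 0.009322 m = 9.322 mm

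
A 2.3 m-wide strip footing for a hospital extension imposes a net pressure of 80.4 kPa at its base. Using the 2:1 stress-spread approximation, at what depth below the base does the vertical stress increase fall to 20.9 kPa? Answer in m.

2:1 spreading — at depth z the loaded area has grown by z in each plan dimension:
qB/(B+z) = Δσ_z ⇒ z = qB/Δσ_z − B = 80.4×2.3/20.9 − 2.3 = 6.548 m

z ≈ 6.55 m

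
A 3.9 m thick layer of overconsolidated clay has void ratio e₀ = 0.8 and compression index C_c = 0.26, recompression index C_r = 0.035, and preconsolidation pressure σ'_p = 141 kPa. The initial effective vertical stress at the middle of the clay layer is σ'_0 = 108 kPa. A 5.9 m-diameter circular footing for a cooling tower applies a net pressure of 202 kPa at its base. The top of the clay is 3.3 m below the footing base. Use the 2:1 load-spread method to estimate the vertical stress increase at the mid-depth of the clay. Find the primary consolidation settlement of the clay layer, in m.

S_c ≈ 0.0466 m

Mid-depth of clay below the footing base: z = 3.3 + 3.9/2 = 5.25 m.
Stress increase at mid-clay by the 2:1 spreading method:
Δσ ≈ qD²/(D+z)² = 202×5.9²/(5.9+5.25)² = 56.56 kPa
Final effective stress: σ'_f = 108 + 56.56 = 164.56 kPa.
σ'_f = 164.56 > σ'_p = 141 kPa, so the stress path crosses the preconsolidation pressure — recompression up to σ'_p, then virgin compression beyond:
S_c = H/(1+e₀)·[C_r·log₁₀(σ'_p/σ'_0) + C_c·log₁₀(σ'_f/σ'_p)]
    = 3.9/1.8 × [0.035×log₁₀(141/108) + 0.26×log₁₀(164.56/141)]
    = 2.1667 × [0.0040528 + 0.017447] = 0.04658 m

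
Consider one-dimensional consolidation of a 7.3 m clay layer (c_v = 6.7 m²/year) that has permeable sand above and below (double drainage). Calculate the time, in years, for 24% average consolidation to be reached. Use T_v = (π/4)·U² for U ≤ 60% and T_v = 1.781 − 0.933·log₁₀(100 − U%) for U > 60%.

Drainage path length: H_d = H/2 = 3.65 m (double drainage).
U ≤ 60%: T_v = (π/4)·U² = (π/4)×0.24² = 0.045239.
t = T_v·H_d²/c_v = 0.045239×3.65²/6.7 = 0.08995 years.

t ≈ 0.09 years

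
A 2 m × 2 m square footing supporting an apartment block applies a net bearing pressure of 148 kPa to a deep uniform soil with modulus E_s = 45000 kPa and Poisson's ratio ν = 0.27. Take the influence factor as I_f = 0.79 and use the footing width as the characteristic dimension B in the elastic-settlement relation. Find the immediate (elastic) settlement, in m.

S_e ≈ 0.00482 m

Immediate (elastic) settlement: S_e = q·B·(1−ν²)/E_s · I_f.
S_e = 148 × 2 × (1 − 0.27²) / 45000 × 0.79
    = 148 × 2 × 0.9271 / 45000 × 0.79
    = 0.004818 m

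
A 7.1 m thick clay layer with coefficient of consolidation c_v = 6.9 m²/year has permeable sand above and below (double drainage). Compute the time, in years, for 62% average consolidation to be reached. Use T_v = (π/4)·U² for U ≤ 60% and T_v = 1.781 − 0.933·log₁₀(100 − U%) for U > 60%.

Drainage path length: H_d = H/2 = 3.55 m (double drainage).
U > 60%: T_v = 1.781 − 0.933·log₁₀(100 − 62) = 0.30706.
t = T_v·H_d²/c_v = 0.30706×3.55²/6.9 = 0.5608 years.

t ≈ 0.561 years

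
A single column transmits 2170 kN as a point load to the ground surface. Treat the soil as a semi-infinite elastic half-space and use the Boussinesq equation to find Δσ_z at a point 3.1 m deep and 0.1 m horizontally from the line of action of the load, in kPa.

Boussinesq vertical stress below a point load on an elastic half-space:
Δσ_z = 3P/(2πz²) · [1 + (r/z)²]^(−5/2)
r/z = 0.1/3.1 = 0.032258; [1+(r/z)²]^(−5/2) = 0.9974.
Δσ_z = 3×2170/(2π×3.1²) × 0.9974 = 107.81 × 0.9974 = 107.5 kPa

Δσ_z ≈ 108 kPa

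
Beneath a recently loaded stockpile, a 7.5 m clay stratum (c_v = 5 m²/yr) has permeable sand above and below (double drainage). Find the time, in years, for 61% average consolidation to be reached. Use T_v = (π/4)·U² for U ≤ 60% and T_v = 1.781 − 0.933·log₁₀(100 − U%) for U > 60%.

Drainage path length: H_d = H/2 = 3.75 m (double drainage).
U > 60%: T_v = 1.781 − 0.933·log₁₀(100 − 61) = 0.29654.
t = T_v·H_d²/c_v = 0.29654×3.75²/5 = 0.834 years.

t ≈ 0.834 years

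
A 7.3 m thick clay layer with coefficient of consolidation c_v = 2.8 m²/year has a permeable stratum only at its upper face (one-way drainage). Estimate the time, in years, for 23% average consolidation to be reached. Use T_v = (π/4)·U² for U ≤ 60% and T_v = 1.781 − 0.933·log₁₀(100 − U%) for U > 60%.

Drainage path length: H_d = H = 7.3 m (single drainage).
U ≤ 60%: T_v = (π/4)·U² = (π/4)×0.23² = 0.041548.
t = T_v·H_d²/c_v = 0.041548×7.3²/2.8 = 0.7907 years.

t ≈ 0.791 years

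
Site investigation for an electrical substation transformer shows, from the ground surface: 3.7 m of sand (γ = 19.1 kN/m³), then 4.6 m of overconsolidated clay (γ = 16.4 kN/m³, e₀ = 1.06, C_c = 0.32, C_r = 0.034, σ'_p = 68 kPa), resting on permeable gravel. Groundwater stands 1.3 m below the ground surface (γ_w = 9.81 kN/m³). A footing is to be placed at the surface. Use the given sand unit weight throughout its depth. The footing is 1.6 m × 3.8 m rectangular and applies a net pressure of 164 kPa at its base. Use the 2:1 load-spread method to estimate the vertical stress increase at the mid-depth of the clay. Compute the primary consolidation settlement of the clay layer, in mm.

S_c ≈ 36.1 mm

Mid-depth of clay below the ground surface: z = 3.7 + 4.6/2 = 6 m.
Total vertical stress at mid-clay: σ_v = 19.1×3.7 + 16.4×2.3 = 108.39 kPa.
Pore pressure: u = 9.81×(6 − 1.3) = 46.107 kPa.
Initial effective stress: σ'_0 = σ_v − u = 108.39 − 46.107 = 62.283 kPa.
Stress increase at mid-clay by the 2:1 spreading method:
Δσ = qBL/((B+z)(L+z)) = 164×1.6×3.8/((1.6+6)(3.8+6)) = 13.388 kPa
Final effective stress: σ'_f = 62.283 + 13.388 = 75.671 kPa.
σ'_f = 75.671 > σ'_p = 68 kPa, so the stress path crosses the preconsolidation pressure — recompression up to σ'_p, then virgin compression beyond:
S_c = H/(1+e₀)·[C_r·log₁₀(σ'_p/σ'_0) + C_c·log₁₀(σ'_f/σ'_p)]
    = 4.6/2.06 × [0.034×log₁₀(68/62.283) + 0.32×log₁₀(75.671/68)]
    = 2.233 × [0.0012967 + 0.014855] = 0.03607 m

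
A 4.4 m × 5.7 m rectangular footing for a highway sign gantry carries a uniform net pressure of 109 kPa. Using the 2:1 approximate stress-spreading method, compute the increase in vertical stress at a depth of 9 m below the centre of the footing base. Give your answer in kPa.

Δσ_z ≈ 13.9 kPa

By the 2:1 method the load spreads at 1 horizontal : 2 vertical, so at depth z the loaded area has grown by z in each plan dimension:
Δσ = qBL/((B+z)(L+z)) = 109×4.4×5.7/((4.4+9)(5.7+9)) = 13.878 kPa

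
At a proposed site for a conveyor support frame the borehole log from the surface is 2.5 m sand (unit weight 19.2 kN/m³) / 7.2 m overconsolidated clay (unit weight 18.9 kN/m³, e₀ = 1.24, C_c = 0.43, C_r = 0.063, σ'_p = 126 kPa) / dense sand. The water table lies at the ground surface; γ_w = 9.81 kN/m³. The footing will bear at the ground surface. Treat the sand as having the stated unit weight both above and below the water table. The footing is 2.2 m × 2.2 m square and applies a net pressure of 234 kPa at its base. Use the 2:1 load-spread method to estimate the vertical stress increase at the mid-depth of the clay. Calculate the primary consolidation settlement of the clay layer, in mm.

S_c ≈ 22.6 mm

Mid-depth of clay below the ground surface: z = 2.5 + 7.2/2 = 6.1 m.
Total vertical stress at mid-clay: σ_v = 19.2×2.5 + 18.9×3.6 = 116.04 kPa.
Pore pressure: u = 9.81×(6.1 − 0) = 59.841 kPa.
Initial effective stress: σ'_0 = σ_v − u = 116.04 − 59.841 = 56.199 kPa.
Stress increase at mid-clay by the 2:1 spreading method:
Δσ = qBL/((B+z)(L+z)) = 234×2.2×2.2/((2.2+6.1)(2.2+6.1)) = 16.44 kPa
Final effective stress: σ'_f = 56.199 + 16.44 = 72.639 kPa.
σ'_f = 72.639 ≤ σ'_p = 126 kPa, so the clay remains overconsolidated and only the recompression index applies:
S_c = C_r·H/(1+e₀)·log₁₀(σ'_f/σ'_0) = 0.063×7.2/2.24×log₁₀(72.639/56.199)
    = 0.2025 × 0.11144 = 0.02257 m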